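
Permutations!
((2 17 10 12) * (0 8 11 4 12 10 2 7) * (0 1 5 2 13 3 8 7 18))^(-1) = (0 18 12 4 11 8 3 13 17 2 5 1 7) = [18, 7, 5, 13, 11, 1, 6, 0, 3, 9, 10, 8, 4, 17, 14, 15, 16, 2, 12]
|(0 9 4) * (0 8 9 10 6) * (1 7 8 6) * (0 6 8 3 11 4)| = 9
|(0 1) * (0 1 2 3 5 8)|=5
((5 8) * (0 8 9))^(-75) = (0 8 5 9) = [8, 1, 2, 3, 4, 9, 6, 7, 5, 0]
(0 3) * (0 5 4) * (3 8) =(0 8 3 5 4) =[8, 1, 2, 5, 0, 4, 6, 7, 3]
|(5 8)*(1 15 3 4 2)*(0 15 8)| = 8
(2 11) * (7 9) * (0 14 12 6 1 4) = (0 14 12 6 1 4)(2 11)(7 9) = [14, 4, 11, 3, 0, 5, 1, 9, 8, 7, 10, 2, 6, 13, 12]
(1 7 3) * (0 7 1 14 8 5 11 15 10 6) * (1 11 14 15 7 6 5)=(0 6)(1 11 7 3 15 10 5 14 8)=[6, 11, 2, 15, 4, 14, 0, 3, 1, 9, 5, 7, 12, 13, 8, 10]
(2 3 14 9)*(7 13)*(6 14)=[0, 1, 3, 6, 4, 5, 14, 13, 8, 2, 10, 11, 12, 7, 9]=(2 3 6 14 9)(7 13)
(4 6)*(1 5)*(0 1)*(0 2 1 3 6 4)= (0 3 6)(1 5 2)= [3, 5, 1, 6, 4, 2, 0]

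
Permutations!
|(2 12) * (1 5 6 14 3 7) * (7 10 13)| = |(1 5 6 14 3 10 13 7)(2 12)| = 8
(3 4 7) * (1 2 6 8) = (1 2 6 8)(3 4 7) = [0, 2, 6, 4, 7, 5, 8, 3, 1]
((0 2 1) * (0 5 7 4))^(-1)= (0 4 7 5 1 2)= [4, 2, 0, 3, 7, 1, 6, 5]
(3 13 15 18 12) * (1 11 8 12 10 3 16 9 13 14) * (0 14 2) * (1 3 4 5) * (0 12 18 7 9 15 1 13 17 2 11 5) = (0 14 3 11 8 18 10 4)(1 5 13)(2 12 16 15 7 9 17) = [14, 5, 12, 11, 0, 13, 6, 9, 18, 17, 4, 8, 16, 1, 3, 7, 15, 2, 10]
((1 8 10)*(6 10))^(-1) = (1 10 6 8) = [0, 10, 2, 3, 4, 5, 8, 7, 1, 9, 6]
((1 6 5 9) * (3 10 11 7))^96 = (11) = [0, 1, 2, 3, 4, 5, 6, 7, 8, 9, 10, 11]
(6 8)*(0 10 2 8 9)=[10, 1, 8, 3, 4, 5, 9, 7, 6, 0, 2]=(0 10 2 8 6 9)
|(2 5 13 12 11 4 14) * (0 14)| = |(0 14 2 5 13 12 11 4)| = 8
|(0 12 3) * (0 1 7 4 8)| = 7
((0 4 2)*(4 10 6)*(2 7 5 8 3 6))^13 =(0 10 2)(3 6 4 7 5 8) =[10, 1, 0, 6, 7, 8, 4, 5, 3, 9, 2]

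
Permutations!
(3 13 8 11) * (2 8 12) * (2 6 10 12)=(2 8 11 3 13)(6 10 12)=[0, 1, 8, 13, 4, 5, 10, 7, 11, 9, 12, 3, 6, 2]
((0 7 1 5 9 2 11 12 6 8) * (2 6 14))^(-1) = [8, 7, 14, 3, 4, 1, 9, 0, 6, 5, 10, 2, 11, 13, 12] = (0 8 6 9 5 1 7)(2 14 12 11)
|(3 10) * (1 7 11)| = 6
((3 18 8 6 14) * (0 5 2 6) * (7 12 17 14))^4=(0 7 3 5 12 18 2 17 8 6 14)=[7, 1, 17, 5, 4, 12, 14, 3, 6, 9, 10, 11, 18, 13, 0, 15, 16, 8, 2]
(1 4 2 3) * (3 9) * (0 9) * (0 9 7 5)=(0 7 5)(1 4 2 9 3)=[7, 4, 9, 1, 2, 0, 6, 5, 8, 3]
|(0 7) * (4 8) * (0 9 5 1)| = |(0 7 9 5 1)(4 8)| = 10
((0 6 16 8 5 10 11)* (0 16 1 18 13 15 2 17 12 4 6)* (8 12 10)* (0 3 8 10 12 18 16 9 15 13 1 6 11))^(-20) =(1 16 18)(2 17 12 4 11 9 15) =[0, 16, 17, 3, 11, 5, 6, 7, 8, 15, 10, 9, 4, 13, 14, 2, 18, 12, 1]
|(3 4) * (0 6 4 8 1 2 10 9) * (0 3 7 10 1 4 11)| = |(0 6 11)(1 2)(3 8 4 7 10 9)| = 6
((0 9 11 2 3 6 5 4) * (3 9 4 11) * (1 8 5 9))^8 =(1 11 8 2 5)(3 9 6) =[0, 11, 5, 9, 4, 1, 3, 7, 2, 6, 10, 8]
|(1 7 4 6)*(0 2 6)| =6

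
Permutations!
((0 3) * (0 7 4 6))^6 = (0 3 7 4 6) = [3, 1, 2, 7, 6, 5, 0, 4]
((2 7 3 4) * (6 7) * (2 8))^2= (2 7 4)(3 8 6)= [0, 1, 7, 8, 2, 5, 3, 4, 6]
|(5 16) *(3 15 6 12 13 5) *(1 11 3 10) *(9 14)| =10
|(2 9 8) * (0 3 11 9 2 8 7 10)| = |(0 3 11 9 7 10)| = 6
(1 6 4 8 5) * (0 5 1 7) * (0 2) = (0 5 7 2)(1 6 4 8) = [5, 6, 0, 3, 8, 7, 4, 2, 1]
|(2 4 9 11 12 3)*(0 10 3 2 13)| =20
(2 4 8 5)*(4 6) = [0, 1, 6, 3, 8, 2, 4, 7, 5] = (2 6 4 8 5)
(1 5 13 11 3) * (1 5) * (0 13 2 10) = (0 13 11 3 5 2 10) = [13, 1, 10, 5, 4, 2, 6, 7, 8, 9, 0, 3, 12, 11]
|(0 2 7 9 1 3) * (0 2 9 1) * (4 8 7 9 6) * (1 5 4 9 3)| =12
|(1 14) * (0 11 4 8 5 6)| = |(0 11 4 8 5 6)(1 14)| = 6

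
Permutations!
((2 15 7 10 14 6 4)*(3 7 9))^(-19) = (2 4 6 14 10 7 3 9 15) = [0, 1, 4, 9, 6, 5, 14, 3, 8, 15, 7, 11, 12, 13, 10, 2]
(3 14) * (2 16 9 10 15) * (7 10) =(2 16 9 7 10 15)(3 14) =[0, 1, 16, 14, 4, 5, 6, 10, 8, 7, 15, 11, 12, 13, 3, 2, 9]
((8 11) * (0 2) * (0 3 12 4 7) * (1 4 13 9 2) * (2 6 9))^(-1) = [7, 0, 13, 2, 1, 5, 9, 4, 11, 6, 10, 8, 3, 12] = (0 7 4 1)(2 13 12 3)(6 9)(8 11)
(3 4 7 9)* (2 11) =(2 11)(3 4 7 9) =[0, 1, 11, 4, 7, 5, 6, 9, 8, 3, 10, 2]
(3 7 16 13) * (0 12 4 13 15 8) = [12, 1, 2, 7, 13, 5, 6, 16, 0, 9, 10, 11, 4, 3, 14, 8, 15] = (0 12 4 13 3 7 16 15 8)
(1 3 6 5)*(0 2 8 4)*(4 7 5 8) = (0 2 4)(1 3 6 8 7 5) = [2, 3, 4, 6, 0, 1, 8, 5, 7]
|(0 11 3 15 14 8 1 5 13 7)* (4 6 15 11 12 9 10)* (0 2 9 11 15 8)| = 30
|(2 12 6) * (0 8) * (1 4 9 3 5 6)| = |(0 8)(1 4 9 3 5 6 2 12)| = 8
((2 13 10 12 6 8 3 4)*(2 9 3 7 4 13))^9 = (13) = [0, 1, 2, 3, 4, 5, 6, 7, 8, 9, 10, 11, 12, 13]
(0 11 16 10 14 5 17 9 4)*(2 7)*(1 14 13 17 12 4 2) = (0 11 16 10 13 17 9 2 7 1 14 5 12 4) = [11, 14, 7, 3, 0, 12, 6, 1, 8, 2, 13, 16, 4, 17, 5, 15, 10, 9]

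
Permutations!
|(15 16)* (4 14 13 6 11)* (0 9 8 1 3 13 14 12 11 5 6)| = 6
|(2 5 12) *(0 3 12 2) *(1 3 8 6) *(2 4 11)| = 12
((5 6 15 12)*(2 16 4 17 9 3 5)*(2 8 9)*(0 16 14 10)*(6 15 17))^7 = (0 10 14 2 17 6 4 16)(3 5 15 12 8 9) = [10, 1, 17, 5, 16, 15, 4, 7, 9, 3, 14, 11, 8, 13, 2, 12, 0, 6]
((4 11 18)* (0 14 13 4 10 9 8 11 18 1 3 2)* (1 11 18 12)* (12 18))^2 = (0 13 18 9 12 3)(1 2 14 4 10 8) = [13, 2, 14, 0, 10, 5, 6, 7, 1, 12, 8, 11, 3, 18, 4, 15, 16, 17, 9]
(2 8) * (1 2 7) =(1 2 8 7) =[0, 2, 8, 3, 4, 5, 6, 1, 7]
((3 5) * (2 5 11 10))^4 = (2 10 11 3 5) = [0, 1, 10, 5, 4, 2, 6, 7, 8, 9, 11, 3]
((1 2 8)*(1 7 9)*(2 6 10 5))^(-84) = (1 2)(5 9)(6 8)(7 10) = [0, 2, 1, 3, 4, 9, 8, 10, 6, 5, 7]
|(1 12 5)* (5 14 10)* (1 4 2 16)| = |(1 12 14 10 5 4 2 16)| = 8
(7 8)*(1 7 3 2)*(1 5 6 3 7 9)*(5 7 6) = (1 9)(2 7 8 6 3) = [0, 9, 7, 2, 4, 5, 3, 8, 6, 1]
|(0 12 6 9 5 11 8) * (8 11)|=6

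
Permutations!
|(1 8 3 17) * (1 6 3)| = |(1 8)(3 17 6)| = 6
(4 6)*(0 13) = (0 13)(4 6) = [13, 1, 2, 3, 6, 5, 4, 7, 8, 9, 10, 11, 12, 0]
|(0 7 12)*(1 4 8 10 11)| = |(0 7 12)(1 4 8 10 11)| = 15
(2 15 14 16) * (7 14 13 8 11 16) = (2 15 13 8 11 16)(7 14) = [0, 1, 15, 3, 4, 5, 6, 14, 11, 9, 10, 16, 12, 8, 7, 13, 2]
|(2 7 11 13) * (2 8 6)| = 6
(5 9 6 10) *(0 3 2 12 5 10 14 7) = (0 3 2 12 5 9 6 14 7) = [3, 1, 12, 2, 4, 9, 14, 0, 8, 6, 10, 11, 5, 13, 7]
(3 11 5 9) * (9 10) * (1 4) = (1 4)(3 11 5 10 9) = [0, 4, 2, 11, 1, 10, 6, 7, 8, 3, 9, 5]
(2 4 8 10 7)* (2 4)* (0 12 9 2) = (0 12 9 2)(4 8 10 7) = [12, 1, 0, 3, 8, 5, 6, 4, 10, 2, 7, 11, 9]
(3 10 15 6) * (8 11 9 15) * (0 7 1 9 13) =(0 7 1 9 15 6 3 10 8 11 13) =[7, 9, 2, 10, 4, 5, 3, 1, 11, 15, 8, 13, 12, 0, 14, 6]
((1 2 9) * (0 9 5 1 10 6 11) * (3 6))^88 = [6, 2, 5, 9, 4, 1, 10, 7, 8, 11, 0, 3] = (0 6 10)(1 2 5)(3 9 11)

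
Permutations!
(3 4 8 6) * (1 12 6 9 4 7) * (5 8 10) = (1 12 6 3 7)(4 10 5 8 9) = [0, 12, 2, 7, 10, 8, 3, 1, 9, 4, 5, 11, 6]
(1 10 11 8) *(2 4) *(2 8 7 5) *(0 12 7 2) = (0 12 7 5)(1 10 11 2 4 8) = [12, 10, 4, 3, 8, 0, 6, 5, 1, 9, 11, 2, 7]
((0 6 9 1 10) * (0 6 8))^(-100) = [0, 1, 2, 3, 4, 5, 6, 7, 8, 9, 10] = (10)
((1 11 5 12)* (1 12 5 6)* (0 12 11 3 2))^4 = (0 1 12 3 11 2 6) = [1, 12, 6, 11, 4, 5, 0, 7, 8, 9, 10, 2, 3]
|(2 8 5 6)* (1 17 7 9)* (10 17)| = 20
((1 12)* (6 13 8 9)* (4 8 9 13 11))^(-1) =(1 12)(4 11 6 9 13 8) =[0, 12, 2, 3, 11, 5, 9, 7, 4, 13, 10, 6, 1, 8]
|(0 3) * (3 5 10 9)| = |(0 5 10 9 3)| = 5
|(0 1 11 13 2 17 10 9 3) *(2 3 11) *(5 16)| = |(0 1 2 17 10 9 11 13 3)(5 16)| = 18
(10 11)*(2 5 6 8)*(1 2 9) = (1 2 5 6 8 9)(10 11) = [0, 2, 5, 3, 4, 6, 8, 7, 9, 1, 11, 10]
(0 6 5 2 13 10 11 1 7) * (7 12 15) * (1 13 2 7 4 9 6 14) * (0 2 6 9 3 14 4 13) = (0 4 3 14 1 12 15 13 10 11)(2 6 5 7) = [4, 12, 6, 14, 3, 7, 5, 2, 8, 9, 11, 0, 15, 10, 1, 13]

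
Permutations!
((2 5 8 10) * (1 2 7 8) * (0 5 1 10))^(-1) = [8, 2, 1, 3, 4, 0, 6, 10, 7, 9, 5] = (0 8 7 10 5)(1 2)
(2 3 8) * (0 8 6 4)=[8, 1, 3, 6, 0, 5, 4, 7, 2]=(0 8 2 3 6 4)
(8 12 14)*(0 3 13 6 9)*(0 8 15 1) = (0 3 13 6 9 8 12 14 15 1) = [3, 0, 2, 13, 4, 5, 9, 7, 12, 8, 10, 11, 14, 6, 15, 1]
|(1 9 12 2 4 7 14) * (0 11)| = |(0 11)(1 9 12 2 4 7 14)| = 14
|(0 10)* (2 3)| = 2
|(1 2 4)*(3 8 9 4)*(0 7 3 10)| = 9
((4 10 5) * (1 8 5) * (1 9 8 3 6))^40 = [0, 3, 2, 6, 4, 5, 1, 7, 8, 9, 10] = (10)(1 3 6)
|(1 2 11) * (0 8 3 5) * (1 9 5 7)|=9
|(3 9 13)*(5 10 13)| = 5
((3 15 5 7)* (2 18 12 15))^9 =(2 12 5 3 18 15 7) =[0, 1, 12, 18, 4, 3, 6, 2, 8, 9, 10, 11, 5, 13, 14, 7, 16, 17, 15]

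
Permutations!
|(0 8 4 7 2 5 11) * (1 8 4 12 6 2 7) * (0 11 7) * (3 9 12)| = |(0 4 1 8 3 9 12 6 2 5 7)| = 11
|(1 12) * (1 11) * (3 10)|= |(1 12 11)(3 10)|= 6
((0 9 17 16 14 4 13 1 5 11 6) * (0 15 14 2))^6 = (0 9 17 16 2)(1 4 15 11)(5 13 14 6) = [9, 4, 0, 3, 15, 13, 5, 7, 8, 17, 10, 1, 12, 14, 6, 11, 2, 16]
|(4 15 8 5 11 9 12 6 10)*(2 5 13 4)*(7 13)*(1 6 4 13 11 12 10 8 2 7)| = 60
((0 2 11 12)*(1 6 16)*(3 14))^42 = [11, 1, 12, 3, 4, 5, 6, 7, 8, 9, 10, 0, 2, 13, 14, 15, 16] = (16)(0 11)(2 12)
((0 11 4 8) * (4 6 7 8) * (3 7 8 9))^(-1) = [8, 1, 2, 9, 4, 5, 11, 3, 6, 7, 10, 0] = (0 8 6 11)(3 9 7)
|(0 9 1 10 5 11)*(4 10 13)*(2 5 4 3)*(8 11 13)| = |(0 9 1 8 11)(2 5 13 3)(4 10)| = 20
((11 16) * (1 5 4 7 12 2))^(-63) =(1 7)(2 4)(5 12)(11 16) =[0, 7, 4, 3, 2, 12, 6, 1, 8, 9, 10, 16, 5, 13, 14, 15, 11]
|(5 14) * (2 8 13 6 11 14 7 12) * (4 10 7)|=|(2 8 13 6 11 14 5 4 10 7 12)|=11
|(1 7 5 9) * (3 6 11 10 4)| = |(1 7 5 9)(3 6 11 10 4)| = 20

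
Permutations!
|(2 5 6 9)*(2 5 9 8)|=5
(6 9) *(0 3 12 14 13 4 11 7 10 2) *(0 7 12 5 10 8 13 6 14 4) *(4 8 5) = [3, 1, 7, 4, 11, 10, 9, 5, 13, 14, 2, 12, 8, 0, 6] = (0 3 4 11 12 8 13)(2 7 5 10)(6 9 14)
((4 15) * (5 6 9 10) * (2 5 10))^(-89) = [0, 1, 9, 3, 15, 2, 5, 7, 8, 6, 10, 11, 12, 13, 14, 4] = (2 9 6 5)(4 15)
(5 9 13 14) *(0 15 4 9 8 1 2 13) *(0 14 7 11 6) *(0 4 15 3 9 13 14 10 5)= (15)(0 3 9 10 5 8 1 2 14)(4 13 7 11 6)= [3, 2, 14, 9, 13, 8, 4, 11, 1, 10, 5, 6, 12, 7, 0, 15]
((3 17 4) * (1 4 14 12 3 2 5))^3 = (1 5 2 4)(3 12 14 17) = [0, 5, 4, 12, 1, 2, 6, 7, 8, 9, 10, 11, 14, 13, 17, 15, 16, 3]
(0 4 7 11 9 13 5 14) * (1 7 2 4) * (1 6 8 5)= (0 6 8 5 14)(1 7 11 9 13)(2 4)= [6, 7, 4, 3, 2, 14, 8, 11, 5, 13, 10, 9, 12, 1, 0]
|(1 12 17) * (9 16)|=|(1 12 17)(9 16)|=6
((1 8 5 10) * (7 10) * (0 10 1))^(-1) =(0 10)(1 7 5 8) =[10, 7, 2, 3, 4, 8, 6, 5, 1, 9, 0]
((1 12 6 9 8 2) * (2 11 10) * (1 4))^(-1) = (1 4 2 10 11 8 9 6 12) = [0, 4, 10, 3, 2, 5, 12, 7, 9, 6, 11, 8, 1]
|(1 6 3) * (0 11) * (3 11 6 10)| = |(0 6 11)(1 10 3)| = 3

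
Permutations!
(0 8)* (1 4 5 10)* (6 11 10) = [8, 4, 2, 3, 5, 6, 11, 7, 0, 9, 1, 10] = (0 8)(1 4 5 6 11 10)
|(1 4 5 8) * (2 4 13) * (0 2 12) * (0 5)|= |(0 2 4)(1 13 12 5 8)|= 15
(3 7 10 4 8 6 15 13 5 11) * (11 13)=[0, 1, 2, 7, 8, 13, 15, 10, 6, 9, 4, 3, 12, 5, 14, 11]=(3 7 10 4 8 6 15 11)(5 13)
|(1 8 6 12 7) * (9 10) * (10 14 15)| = |(1 8 6 12 7)(9 14 15 10)| = 20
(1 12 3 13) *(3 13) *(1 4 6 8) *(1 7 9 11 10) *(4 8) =(1 12 13 8 7 9 11 10)(4 6) =[0, 12, 2, 3, 6, 5, 4, 9, 7, 11, 1, 10, 13, 8]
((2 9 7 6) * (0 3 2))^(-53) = (0 3 2 9 7 6) = [3, 1, 9, 2, 4, 5, 0, 6, 8, 7]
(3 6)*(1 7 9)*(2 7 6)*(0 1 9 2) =(9)(0 1 6 3)(2 7) =[1, 6, 7, 0, 4, 5, 3, 2, 8, 9]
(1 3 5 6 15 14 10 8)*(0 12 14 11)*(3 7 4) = [12, 7, 2, 5, 3, 6, 15, 4, 1, 9, 8, 0, 14, 13, 10, 11] = (0 12 14 10 8 1 7 4 3 5 6 15 11)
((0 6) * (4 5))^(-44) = (6) = [0, 1, 2, 3, 4, 5, 6]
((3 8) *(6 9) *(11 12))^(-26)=(12)=[0, 1, 2, 3, 4, 5, 6, 7, 8, 9, 10, 11, 12]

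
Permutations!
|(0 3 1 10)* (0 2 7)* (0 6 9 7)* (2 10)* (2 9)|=7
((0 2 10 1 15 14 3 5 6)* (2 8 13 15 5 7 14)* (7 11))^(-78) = [15, 0, 5, 7, 4, 8, 13, 3, 2, 9, 6, 14, 12, 10, 11, 1] = (0 15 1)(2 5 8)(3 7)(6 13 10)(11 14)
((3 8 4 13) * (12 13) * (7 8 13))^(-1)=[0, 1, 2, 13, 8, 5, 6, 12, 7, 9, 10, 11, 4, 3]=(3 13)(4 8 7 12)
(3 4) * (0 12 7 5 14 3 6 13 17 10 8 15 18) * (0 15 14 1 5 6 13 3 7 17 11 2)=(0 12 17 10 8 14 7 6 3 4 13 11 2)(1 5)(15 18)=[12, 5, 0, 4, 13, 1, 3, 6, 14, 9, 8, 2, 17, 11, 7, 18, 16, 10, 15]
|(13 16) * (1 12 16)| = 4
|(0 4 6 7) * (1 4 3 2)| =|(0 3 2 1 4 6 7)| =7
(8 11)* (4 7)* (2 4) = (2 4 7)(8 11) = [0, 1, 4, 3, 7, 5, 6, 2, 11, 9, 10, 8]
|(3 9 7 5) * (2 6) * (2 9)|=|(2 6 9 7 5 3)|=6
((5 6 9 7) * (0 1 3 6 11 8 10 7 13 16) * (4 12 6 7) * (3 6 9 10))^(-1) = (0 16 13 9 12 4 10 6 1)(3 8 11 5 7) = [16, 0, 2, 8, 10, 7, 1, 3, 11, 12, 6, 5, 4, 9, 14, 15, 13]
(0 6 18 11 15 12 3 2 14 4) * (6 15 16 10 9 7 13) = (0 15 12 3 2 14 4)(6 18 11 16 10 9 7 13) = [15, 1, 14, 2, 0, 5, 18, 13, 8, 7, 9, 16, 3, 6, 4, 12, 10, 17, 11]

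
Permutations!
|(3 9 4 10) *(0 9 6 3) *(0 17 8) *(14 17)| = |(0 9 4 10 14 17 8)(3 6)| = 14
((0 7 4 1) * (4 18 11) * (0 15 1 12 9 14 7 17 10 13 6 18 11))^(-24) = (18) = [0, 1, 2, 3, 4, 5, 6, 7, 8, 9, 10, 11, 12, 13, 14, 15, 16, 17, 18]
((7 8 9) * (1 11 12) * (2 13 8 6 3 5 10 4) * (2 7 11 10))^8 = [0, 13, 4, 1, 9, 10, 12, 11, 6, 3, 8, 5, 2, 7] = (1 13 7 11 5 10 8 6 12 2 4 9 3)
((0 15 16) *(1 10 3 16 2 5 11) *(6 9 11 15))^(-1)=[16, 11, 15, 10, 4, 2, 0, 7, 8, 6, 1, 9, 12, 13, 14, 5, 3]=(0 16 3 10 1 11 9 6)(2 15 5)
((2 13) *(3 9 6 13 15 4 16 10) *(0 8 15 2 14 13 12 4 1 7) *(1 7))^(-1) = (0 7 15 8)(3 10 16 4 12 6 9)(13 14) = [7, 1, 2, 10, 12, 5, 9, 15, 0, 3, 16, 11, 6, 14, 13, 8, 4]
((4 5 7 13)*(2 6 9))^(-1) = [0, 1, 9, 3, 13, 4, 2, 5, 8, 6, 10, 11, 12, 7] = (2 9 6)(4 13 7 5)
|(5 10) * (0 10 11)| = 4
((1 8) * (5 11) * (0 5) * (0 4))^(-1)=[4, 8, 2, 3, 11, 0, 6, 7, 1, 9, 10, 5]=(0 4 11 5)(1 8)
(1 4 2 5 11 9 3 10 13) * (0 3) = (0 3 10 13 1 4 2 5 11 9) = [3, 4, 5, 10, 2, 11, 6, 7, 8, 0, 13, 9, 12, 1]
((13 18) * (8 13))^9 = (18) = [0, 1, 2, 3, 4, 5, 6, 7, 8, 9, 10, 11, 12, 13, 14, 15, 16, 17, 18]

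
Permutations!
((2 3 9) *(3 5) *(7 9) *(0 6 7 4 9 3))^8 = (9) = [0, 1, 2, 3, 4, 5, 6, 7, 8, 9]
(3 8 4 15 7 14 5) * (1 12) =(1 12)(3 8 4 15 7 14 5) =[0, 12, 2, 8, 15, 3, 6, 14, 4, 9, 10, 11, 1, 13, 5, 7]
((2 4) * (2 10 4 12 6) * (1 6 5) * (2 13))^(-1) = (1 5 12 2 13 6)(4 10) = [0, 5, 13, 3, 10, 12, 1, 7, 8, 9, 4, 11, 2, 6]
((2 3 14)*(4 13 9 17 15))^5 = [0, 1, 14, 2, 4, 5, 6, 7, 8, 9, 10, 11, 12, 13, 3, 15, 16, 17] = (17)(2 14 3)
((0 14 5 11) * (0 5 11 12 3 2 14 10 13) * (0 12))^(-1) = (0 5 11 14 2 3 12 13 10) = [5, 1, 3, 12, 4, 11, 6, 7, 8, 9, 0, 14, 13, 10, 2]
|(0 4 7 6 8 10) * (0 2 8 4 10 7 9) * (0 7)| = |(0 10 2 8)(4 9 7 6)| = 4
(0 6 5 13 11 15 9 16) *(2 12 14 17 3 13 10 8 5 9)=(0 6 9 16)(2 12 14 17 3 13 11 15)(5 10 8)=[6, 1, 12, 13, 4, 10, 9, 7, 5, 16, 8, 15, 14, 11, 17, 2, 0, 3]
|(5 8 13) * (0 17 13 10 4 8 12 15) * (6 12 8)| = 10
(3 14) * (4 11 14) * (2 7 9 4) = (2 7 9 4 11 14 3) = [0, 1, 7, 2, 11, 5, 6, 9, 8, 4, 10, 14, 12, 13, 3]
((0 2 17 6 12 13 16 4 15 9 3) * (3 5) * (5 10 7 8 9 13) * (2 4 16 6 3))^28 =[17, 1, 12, 2, 3, 6, 15, 7, 8, 9, 10, 11, 13, 4, 14, 0, 16, 5] =(0 17 5 6 15)(2 12 13 4 3)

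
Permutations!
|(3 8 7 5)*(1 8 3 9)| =5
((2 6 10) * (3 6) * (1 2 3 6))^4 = (1 3 10 6 2) = [0, 3, 1, 10, 4, 5, 2, 7, 8, 9, 6]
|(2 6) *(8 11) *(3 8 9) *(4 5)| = 4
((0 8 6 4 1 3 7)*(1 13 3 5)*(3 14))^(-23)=[8, 5, 2, 7, 13, 1, 4, 0, 6, 9, 10, 11, 12, 14, 3]=(0 8 6 4 13 14 3 7)(1 5)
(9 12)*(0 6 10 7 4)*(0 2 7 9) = (0 6 10 9 12)(2 7 4) = [6, 1, 7, 3, 2, 5, 10, 4, 8, 12, 9, 11, 0]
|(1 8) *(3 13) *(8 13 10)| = |(1 13 3 10 8)| = 5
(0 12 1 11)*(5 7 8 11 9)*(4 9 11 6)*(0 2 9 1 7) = (0 12 7 8 6 4 1 11 2 9 5) = [12, 11, 9, 3, 1, 0, 4, 8, 6, 5, 10, 2, 7]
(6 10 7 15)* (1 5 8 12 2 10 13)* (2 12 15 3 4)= (1 5 8 15 6 13)(2 10 7 3 4)= [0, 5, 10, 4, 2, 8, 13, 3, 15, 9, 7, 11, 12, 1, 14, 6]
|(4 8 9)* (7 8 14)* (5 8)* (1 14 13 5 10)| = |(1 14 7 10)(4 13 5 8 9)| = 20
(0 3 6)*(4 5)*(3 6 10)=[6, 1, 2, 10, 5, 4, 0, 7, 8, 9, 3]=(0 6)(3 10)(4 5)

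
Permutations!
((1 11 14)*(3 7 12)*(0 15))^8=[0, 14, 2, 12, 4, 5, 6, 3, 8, 9, 10, 1, 7, 13, 11, 15]=(15)(1 14 11)(3 12 7)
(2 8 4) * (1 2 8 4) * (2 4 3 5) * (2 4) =(1 2 3 5 4 8) =[0, 2, 3, 5, 8, 4, 6, 7, 1]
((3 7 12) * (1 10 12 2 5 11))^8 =(12) =[0, 1, 2, 3, 4, 5, 6, 7, 8, 9, 10, 11, 12]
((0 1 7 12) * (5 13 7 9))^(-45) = [13, 7, 2, 3, 4, 0, 6, 9, 8, 12, 10, 11, 5, 1] = (0 13 1 7 9 12 5)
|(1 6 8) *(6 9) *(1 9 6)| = 4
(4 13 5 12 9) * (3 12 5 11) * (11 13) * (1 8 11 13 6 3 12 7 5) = (1 8 11 12 9 4 13 6 3 7 5) = [0, 8, 2, 7, 13, 1, 3, 5, 11, 4, 10, 12, 9, 6]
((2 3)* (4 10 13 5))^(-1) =[0, 1, 3, 2, 5, 13, 6, 7, 8, 9, 4, 11, 12, 10] =(2 3)(4 5 13 10)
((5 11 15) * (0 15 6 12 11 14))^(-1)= (0 14 5 15)(6 11 12)= [14, 1, 2, 3, 4, 15, 11, 7, 8, 9, 10, 12, 6, 13, 5, 0]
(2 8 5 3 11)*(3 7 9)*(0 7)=[7, 1, 8, 11, 4, 0, 6, 9, 5, 3, 10, 2]=(0 7 9 3 11 2 8 5)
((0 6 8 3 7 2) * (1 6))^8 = [1, 6, 0, 7, 4, 5, 8, 2, 3] = (0 1 6 8 3 7 2)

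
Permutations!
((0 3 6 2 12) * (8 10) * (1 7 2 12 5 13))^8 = (1 5 7 13 2) = [0, 5, 1, 3, 4, 7, 6, 13, 8, 9, 10, 11, 12, 2]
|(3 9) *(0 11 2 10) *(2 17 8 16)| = |(0 11 17 8 16 2 10)(3 9)| = 14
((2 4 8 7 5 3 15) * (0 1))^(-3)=(0 1)(2 5 4 3 8 15 7)=[1, 0, 5, 8, 3, 4, 6, 2, 15, 9, 10, 11, 12, 13, 14, 7]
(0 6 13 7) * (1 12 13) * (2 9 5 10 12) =(0 6 1 2 9 5 10 12 13 7) =[6, 2, 9, 3, 4, 10, 1, 0, 8, 5, 12, 11, 13, 7]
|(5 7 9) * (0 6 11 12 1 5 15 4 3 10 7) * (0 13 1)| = |(0 6 11 12)(1 5 13)(3 10 7 9 15 4)| = 12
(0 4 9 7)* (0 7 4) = [0, 1, 2, 3, 9, 5, 6, 7, 8, 4] = (4 9)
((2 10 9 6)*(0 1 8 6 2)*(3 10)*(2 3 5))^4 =(3 10 9) =[0, 1, 2, 10, 4, 5, 6, 7, 8, 3, 9]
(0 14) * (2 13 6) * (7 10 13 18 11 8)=(0 14)(2 18 11 8 7 10 13 6)=[14, 1, 18, 3, 4, 5, 2, 10, 7, 9, 13, 8, 12, 6, 0, 15, 16, 17, 11]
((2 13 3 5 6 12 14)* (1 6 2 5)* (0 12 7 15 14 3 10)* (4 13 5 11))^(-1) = (0 10 13 4 11 14 15 7 6 1 3 12)(2 5) = [10, 3, 5, 12, 11, 2, 1, 6, 8, 9, 13, 14, 0, 4, 15, 7]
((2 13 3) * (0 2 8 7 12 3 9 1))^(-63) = (0 13 1 2 9)(3 8 7 12) = [13, 2, 9, 8, 4, 5, 6, 12, 7, 0, 10, 11, 3, 1]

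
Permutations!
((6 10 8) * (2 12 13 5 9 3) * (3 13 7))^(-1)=[0, 1, 3, 7, 4, 13, 8, 12, 10, 5, 6, 11, 2, 9]=(2 3 7 12)(5 13 9)(6 8 10)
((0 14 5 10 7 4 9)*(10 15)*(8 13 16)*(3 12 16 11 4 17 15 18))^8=[13, 1, 2, 0, 16, 4, 6, 7, 18, 8, 10, 12, 14, 3, 11, 15, 5, 17, 9]=(0 13 3)(4 16 5)(8 18 9)(11 12 14)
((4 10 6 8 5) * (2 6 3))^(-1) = (2 3 10 4 5 8 6) = [0, 1, 3, 10, 5, 8, 2, 7, 6, 9, 4]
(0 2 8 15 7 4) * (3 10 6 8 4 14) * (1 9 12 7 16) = (0 2 4)(1 9 12 7 14 3 10 6 8 15 16) = [2, 9, 4, 10, 0, 5, 8, 14, 15, 12, 6, 11, 7, 13, 3, 16, 1]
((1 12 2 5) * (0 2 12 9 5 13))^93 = (13) = [0, 1, 2, 3, 4, 5, 6, 7, 8, 9, 10, 11, 12, 13]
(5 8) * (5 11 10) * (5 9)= (5 8 11 10 9)= [0, 1, 2, 3, 4, 8, 6, 7, 11, 5, 9, 10]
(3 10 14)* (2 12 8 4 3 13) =[0, 1, 12, 10, 3, 5, 6, 7, 4, 9, 14, 11, 8, 2, 13] =(2 12 8 4 3 10 14 13)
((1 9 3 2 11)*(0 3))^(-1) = (0 9 1 11 2 3) = [9, 11, 3, 0, 4, 5, 6, 7, 8, 1, 10, 2]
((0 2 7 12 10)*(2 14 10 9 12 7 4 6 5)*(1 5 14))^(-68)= [4, 6, 10, 3, 0, 14, 1, 7, 8, 9, 2, 11, 12, 13, 5]= (0 4)(1 6)(2 10)(5 14)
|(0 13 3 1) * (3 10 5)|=|(0 13 10 5 3 1)|=6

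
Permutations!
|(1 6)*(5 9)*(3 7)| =|(1 6)(3 7)(5 9)| =2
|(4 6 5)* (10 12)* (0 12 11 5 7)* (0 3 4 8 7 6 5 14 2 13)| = 35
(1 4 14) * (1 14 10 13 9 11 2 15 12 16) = (1 4 10 13 9 11 2 15 12 16) = [0, 4, 15, 3, 10, 5, 6, 7, 8, 11, 13, 2, 16, 9, 14, 12, 1]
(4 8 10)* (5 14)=(4 8 10)(5 14)=[0, 1, 2, 3, 8, 14, 6, 7, 10, 9, 4, 11, 12, 13, 5]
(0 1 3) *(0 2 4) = (0 1 3 2 4) = [1, 3, 4, 2, 0]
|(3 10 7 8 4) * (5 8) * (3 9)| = 7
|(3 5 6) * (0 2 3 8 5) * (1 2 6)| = |(0 6 8 5 1 2 3)| = 7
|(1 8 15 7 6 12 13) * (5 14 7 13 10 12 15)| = |(1 8 5 14 7 6 15 13)(10 12)| = 8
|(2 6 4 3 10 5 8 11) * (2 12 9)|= 10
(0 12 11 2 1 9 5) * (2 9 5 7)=(0 12 11 9 7 2 1 5)=[12, 5, 1, 3, 4, 0, 6, 2, 8, 7, 10, 9, 11]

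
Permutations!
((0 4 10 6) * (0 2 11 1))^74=(0 2 4 11 10 1 6)=[2, 6, 4, 3, 11, 5, 0, 7, 8, 9, 1, 10]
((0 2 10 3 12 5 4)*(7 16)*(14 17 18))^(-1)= (0 4 5 12 3 10 2)(7 16)(14 18 17)= [4, 1, 0, 10, 5, 12, 6, 16, 8, 9, 2, 11, 3, 13, 18, 15, 7, 14, 17]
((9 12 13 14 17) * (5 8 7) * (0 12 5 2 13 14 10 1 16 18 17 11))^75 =(0 11 14 12)(1 13 7 5 17 16 10 2 8 9 18) =[11, 13, 8, 3, 4, 17, 6, 5, 9, 18, 2, 14, 0, 7, 12, 15, 10, 16, 1]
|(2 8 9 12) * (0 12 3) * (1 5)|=|(0 12 2 8 9 3)(1 5)|=6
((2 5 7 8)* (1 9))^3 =(1 9)(2 8 7 5) =[0, 9, 8, 3, 4, 2, 6, 5, 7, 1]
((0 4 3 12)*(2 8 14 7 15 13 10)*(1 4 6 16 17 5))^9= [0, 1, 14, 3, 4, 5, 6, 13, 7, 9, 8, 11, 12, 2, 15, 10, 16, 17]= (17)(2 14 15 10 8 7 13)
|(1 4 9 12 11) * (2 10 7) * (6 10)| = 20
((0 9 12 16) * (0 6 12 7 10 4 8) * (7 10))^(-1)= [8, 1, 2, 3, 10, 5, 16, 7, 4, 0, 9, 11, 6, 13, 14, 15, 12]= (0 8 4 10 9)(6 16 12)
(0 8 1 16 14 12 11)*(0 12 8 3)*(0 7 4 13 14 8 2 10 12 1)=(0 3 7 4 13 14 2 10 12 11 1 16 8)=[3, 16, 10, 7, 13, 5, 6, 4, 0, 9, 12, 1, 11, 14, 2, 15, 8]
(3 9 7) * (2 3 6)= [0, 1, 3, 9, 4, 5, 2, 6, 8, 7]= (2 3 9 7 6)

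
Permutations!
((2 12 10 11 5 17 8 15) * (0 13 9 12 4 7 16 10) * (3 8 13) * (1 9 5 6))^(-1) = (0 12 9 1 6 11 10 16 7 4 2 15 8 3)(5 13 17) = [12, 6, 15, 0, 2, 13, 11, 4, 3, 1, 16, 10, 9, 17, 14, 8, 7, 5]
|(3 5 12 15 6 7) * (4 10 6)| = 8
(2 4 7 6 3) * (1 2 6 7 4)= (7)(1 2)(3 6)= [0, 2, 1, 6, 4, 5, 3, 7]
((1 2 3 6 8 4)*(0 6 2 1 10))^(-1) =(0 10 4 8 6)(2 3) =[10, 1, 3, 2, 8, 5, 0, 7, 6, 9, 4]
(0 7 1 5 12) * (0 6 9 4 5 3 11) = [7, 3, 2, 11, 5, 12, 9, 1, 8, 4, 10, 0, 6] = (0 7 1 3 11)(4 5 12 6 9)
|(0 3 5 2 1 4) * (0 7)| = |(0 3 5 2 1 4 7)| = 7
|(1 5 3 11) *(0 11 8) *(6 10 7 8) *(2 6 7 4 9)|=35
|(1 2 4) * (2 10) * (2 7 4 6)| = 4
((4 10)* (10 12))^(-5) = (4 12 10) = [0, 1, 2, 3, 12, 5, 6, 7, 8, 9, 4, 11, 10]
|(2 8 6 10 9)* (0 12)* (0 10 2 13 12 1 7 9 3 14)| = 9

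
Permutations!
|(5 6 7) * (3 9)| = |(3 9)(5 6 7)| = 6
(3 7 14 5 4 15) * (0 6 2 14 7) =(0 6 2 14 5 4 15 3) =[6, 1, 14, 0, 15, 4, 2, 7, 8, 9, 10, 11, 12, 13, 5, 3]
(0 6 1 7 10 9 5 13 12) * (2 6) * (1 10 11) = (0 2 6 10 9 5 13 12)(1 7 11) = [2, 7, 6, 3, 4, 13, 10, 11, 8, 5, 9, 1, 0, 12]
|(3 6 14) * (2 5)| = |(2 5)(3 6 14)| = 6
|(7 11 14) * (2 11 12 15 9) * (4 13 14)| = 9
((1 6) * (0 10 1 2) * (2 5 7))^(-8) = [2, 10, 7, 3, 4, 6, 1, 5, 8, 9, 0] = (0 2 7 5 6 1 10)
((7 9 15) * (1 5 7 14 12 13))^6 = [0, 12, 2, 3, 4, 13, 6, 1, 8, 5, 10, 11, 15, 14, 9, 7] = (1 12 15 7)(5 13 14 9)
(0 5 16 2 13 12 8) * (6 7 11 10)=[5, 1, 13, 3, 4, 16, 7, 11, 0, 9, 6, 10, 8, 12, 14, 15, 2]=(0 5 16 2 13 12 8)(6 7 11 10)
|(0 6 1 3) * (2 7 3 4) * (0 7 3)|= |(0 6 1 4 2 3 7)|= 7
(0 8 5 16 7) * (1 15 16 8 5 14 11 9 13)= [5, 15, 2, 3, 4, 8, 6, 0, 14, 13, 10, 9, 12, 1, 11, 16, 7]= (0 5 8 14 11 9 13 1 15 16 7)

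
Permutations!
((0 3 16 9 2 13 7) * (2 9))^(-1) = (0 7 13 2 16 3) = [7, 1, 16, 0, 4, 5, 6, 13, 8, 9, 10, 11, 12, 2, 14, 15, 3]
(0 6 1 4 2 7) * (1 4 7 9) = [6, 7, 9, 3, 2, 5, 4, 0, 8, 1] = (0 6 4 2 9 1 7)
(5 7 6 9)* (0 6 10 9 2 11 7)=(0 6 2 11 7 10 9 5)=[6, 1, 11, 3, 4, 0, 2, 10, 8, 5, 9, 7]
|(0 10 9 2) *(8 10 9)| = |(0 9 2)(8 10)| = 6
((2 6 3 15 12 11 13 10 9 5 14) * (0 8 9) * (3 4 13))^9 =(0 10 13 4 6 2 14 5 9 8)(3 15 12 11) =[10, 1, 14, 15, 6, 9, 2, 7, 0, 8, 13, 3, 11, 4, 5, 12]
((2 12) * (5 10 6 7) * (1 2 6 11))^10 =(1 12 7 10)(2 6 5 11) =[0, 12, 6, 3, 4, 11, 5, 10, 8, 9, 1, 2, 7]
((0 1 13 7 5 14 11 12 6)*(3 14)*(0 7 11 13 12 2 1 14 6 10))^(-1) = (0 10 12 1 2 11 13 14)(3 5 7 6) = [10, 2, 11, 5, 4, 7, 3, 6, 8, 9, 12, 13, 1, 14, 0]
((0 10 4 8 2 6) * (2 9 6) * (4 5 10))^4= [6, 1, 2, 3, 0, 5, 9, 7, 4, 8, 10]= (10)(0 6 9 8 4)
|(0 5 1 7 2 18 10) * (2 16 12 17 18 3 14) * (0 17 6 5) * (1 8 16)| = |(1 7)(2 3 14)(5 8 16 12 6)(10 17 18)| = 30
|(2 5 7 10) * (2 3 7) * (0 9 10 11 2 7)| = |(0 9 10 3)(2 5 7 11)| = 4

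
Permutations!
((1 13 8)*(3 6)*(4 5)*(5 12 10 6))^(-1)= (1 8 13)(3 6 10 12 4 5)= [0, 8, 2, 6, 5, 3, 10, 7, 13, 9, 12, 11, 4, 1]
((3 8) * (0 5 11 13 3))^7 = (0 5 11 13 3 8) = [5, 1, 2, 8, 4, 11, 6, 7, 0, 9, 10, 13, 12, 3]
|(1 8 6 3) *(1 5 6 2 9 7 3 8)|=|(2 9 7 3 5 6 8)|=7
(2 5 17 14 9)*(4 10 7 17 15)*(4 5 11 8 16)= [0, 1, 11, 3, 10, 15, 6, 17, 16, 2, 7, 8, 12, 13, 9, 5, 4, 14]= (2 11 8 16 4 10 7 17 14 9)(5 15)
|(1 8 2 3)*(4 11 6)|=|(1 8 2 3)(4 11 6)|=12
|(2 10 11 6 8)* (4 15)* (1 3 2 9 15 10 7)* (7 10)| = |(1 3 2 10 11 6 8 9 15 4 7)| = 11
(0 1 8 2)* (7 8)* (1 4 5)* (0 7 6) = (0 4 5 1 6)(2 7 8) = [4, 6, 7, 3, 5, 1, 0, 8, 2]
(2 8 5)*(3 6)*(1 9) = [0, 9, 8, 6, 4, 2, 3, 7, 5, 1] = (1 9)(2 8 5)(3 6)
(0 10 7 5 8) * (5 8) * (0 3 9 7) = (0 10)(3 9 7 8) = [10, 1, 2, 9, 4, 5, 6, 8, 3, 7, 0]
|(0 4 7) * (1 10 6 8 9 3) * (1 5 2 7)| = 11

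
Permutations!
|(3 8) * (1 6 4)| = 6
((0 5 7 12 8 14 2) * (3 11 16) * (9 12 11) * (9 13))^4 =(0 16 12)(2 11 9)(3 8 5)(7 13 14) =[16, 1, 11, 8, 4, 3, 6, 13, 5, 2, 10, 9, 0, 14, 7, 15, 12]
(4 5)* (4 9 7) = (4 5 9 7) = [0, 1, 2, 3, 5, 9, 6, 4, 8, 7]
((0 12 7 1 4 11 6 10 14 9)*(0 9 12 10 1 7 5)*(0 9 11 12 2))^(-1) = (0 2 14 10)(1 6 11 9 5 12 4) = [2, 6, 14, 3, 1, 12, 11, 7, 8, 5, 0, 9, 4, 13, 10]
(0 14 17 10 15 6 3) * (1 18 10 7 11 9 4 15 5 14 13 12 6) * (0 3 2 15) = (0 13 12 6 2 15 1 18 10 5 14 17 7 11 9 4) = [13, 18, 15, 3, 0, 14, 2, 11, 8, 4, 5, 9, 6, 12, 17, 1, 16, 7, 10]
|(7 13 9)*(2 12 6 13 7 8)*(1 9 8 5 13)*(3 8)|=|(1 9 5 13 3 8 2 12 6)|=9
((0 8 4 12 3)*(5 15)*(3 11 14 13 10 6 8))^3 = (0 3)(4 14 6 12 13 8 11 10)(5 15) = [3, 1, 2, 0, 14, 15, 12, 7, 11, 9, 4, 10, 13, 8, 6, 5]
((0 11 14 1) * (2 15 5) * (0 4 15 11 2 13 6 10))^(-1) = [10, 14, 0, 3, 1, 15, 13, 7, 8, 9, 6, 2, 12, 5, 11, 4] = (0 10 6 13 5 15 4 1 14 11 2)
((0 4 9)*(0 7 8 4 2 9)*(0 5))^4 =[8, 1, 4, 3, 9, 7, 6, 0, 2, 5] =(0 8 2 4 9 5 7)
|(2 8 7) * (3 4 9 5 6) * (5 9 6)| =|(9)(2 8 7)(3 4 6)| =3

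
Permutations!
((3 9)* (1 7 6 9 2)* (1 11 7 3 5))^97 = [0, 3, 11, 2, 4, 1, 9, 6, 8, 5, 10, 7] = (1 3 2 11 7 6 9 5)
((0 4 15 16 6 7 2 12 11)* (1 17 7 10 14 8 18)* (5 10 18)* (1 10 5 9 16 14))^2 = (0 15 8 16 18 1 7 12)(2 11 4 14 9 6 10 17) = [15, 7, 11, 3, 14, 5, 10, 12, 16, 6, 17, 4, 0, 13, 9, 8, 18, 2, 1]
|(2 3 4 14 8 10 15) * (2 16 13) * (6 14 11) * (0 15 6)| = 8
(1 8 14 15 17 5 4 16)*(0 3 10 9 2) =[3, 8, 0, 10, 16, 4, 6, 7, 14, 2, 9, 11, 12, 13, 15, 17, 1, 5] =(0 3 10 9 2)(1 8 14 15 17 5 4 16)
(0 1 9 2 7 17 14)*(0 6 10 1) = (1 9 2 7 17 14 6 10) = [0, 9, 7, 3, 4, 5, 10, 17, 8, 2, 1, 11, 12, 13, 6, 15, 16, 14]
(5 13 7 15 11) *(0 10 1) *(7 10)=(0 7 15 11 5 13 10 1)=[7, 0, 2, 3, 4, 13, 6, 15, 8, 9, 1, 5, 12, 10, 14, 11]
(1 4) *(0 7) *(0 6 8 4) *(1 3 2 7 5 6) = (0 5 6 8 4 3 2 7 1) = [5, 0, 7, 2, 3, 6, 8, 1, 4]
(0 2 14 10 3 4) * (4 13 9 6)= [2, 1, 14, 13, 0, 5, 4, 7, 8, 6, 3, 11, 12, 9, 10]= (0 2 14 10 3 13 9 6 4)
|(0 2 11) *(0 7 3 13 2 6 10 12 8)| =|(0 6 10 12 8)(2 11 7 3 13)| =5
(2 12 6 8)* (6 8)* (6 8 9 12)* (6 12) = (2 12 9 6 8) = [0, 1, 12, 3, 4, 5, 8, 7, 2, 6, 10, 11, 9]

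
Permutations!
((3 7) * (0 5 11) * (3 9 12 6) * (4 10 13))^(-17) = (0 5 11)(3 12 7 6 9)(4 10 13) = [5, 1, 2, 12, 10, 11, 9, 6, 8, 3, 13, 0, 7, 4]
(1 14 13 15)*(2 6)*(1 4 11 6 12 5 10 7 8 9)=(1 14 13 15 4 11 6 2 12 5 10 7 8 9)=[0, 14, 12, 3, 11, 10, 2, 8, 9, 1, 7, 6, 5, 15, 13, 4]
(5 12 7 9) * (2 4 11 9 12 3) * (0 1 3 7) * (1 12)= (0 12)(1 3 2 4 11 9 5 7)= [12, 3, 4, 2, 11, 7, 6, 1, 8, 5, 10, 9, 0]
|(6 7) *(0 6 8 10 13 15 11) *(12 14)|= |(0 6 7 8 10 13 15 11)(12 14)|= 8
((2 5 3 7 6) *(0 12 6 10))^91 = [2, 1, 7, 0, 4, 10, 3, 12, 8, 9, 6, 11, 5] = (0 2 7 12 5 10 6 3)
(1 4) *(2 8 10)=(1 4)(2 8 10)=[0, 4, 8, 3, 1, 5, 6, 7, 10, 9, 2]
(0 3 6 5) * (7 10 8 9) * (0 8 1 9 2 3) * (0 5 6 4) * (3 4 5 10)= (0 10 1 9 7 3 5 8 2 4)= [10, 9, 4, 5, 0, 8, 6, 3, 2, 7, 1]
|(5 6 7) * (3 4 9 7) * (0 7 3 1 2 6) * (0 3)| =6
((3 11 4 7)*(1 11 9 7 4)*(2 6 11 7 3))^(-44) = (1 7 2 6 11) = [0, 7, 6, 3, 4, 5, 11, 2, 8, 9, 10, 1]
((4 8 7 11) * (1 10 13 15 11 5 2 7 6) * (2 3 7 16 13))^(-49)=(1 10 2 16 13 15 11 4 8 6)(3 5 7)=[0, 10, 16, 5, 8, 7, 1, 3, 6, 9, 2, 4, 12, 15, 14, 11, 13]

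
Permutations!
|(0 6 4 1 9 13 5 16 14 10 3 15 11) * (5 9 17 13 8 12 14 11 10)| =39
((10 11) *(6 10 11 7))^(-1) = (11)(6 7 10) = [0, 1, 2, 3, 4, 5, 7, 10, 8, 9, 6, 11]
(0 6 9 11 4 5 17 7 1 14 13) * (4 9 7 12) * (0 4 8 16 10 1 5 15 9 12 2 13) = (0 6 7 5 17 2 13 4 15 9 11 12 8 16 10 1 14) = [6, 14, 13, 3, 15, 17, 7, 5, 16, 11, 1, 12, 8, 4, 0, 9, 10, 2]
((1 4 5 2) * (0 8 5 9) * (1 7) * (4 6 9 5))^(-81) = (9) = [0, 1, 2, 3, 4, 5, 6, 7, 8, 9]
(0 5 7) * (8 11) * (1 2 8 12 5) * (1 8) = (0 8 11 12 5 7)(1 2) = [8, 2, 1, 3, 4, 7, 6, 0, 11, 9, 10, 12, 5]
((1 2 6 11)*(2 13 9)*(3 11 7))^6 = [0, 3, 13, 6, 4, 5, 9, 2, 8, 1, 10, 7, 12, 11] = (1 3 6 9)(2 13 11 7)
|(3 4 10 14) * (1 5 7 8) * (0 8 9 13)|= 28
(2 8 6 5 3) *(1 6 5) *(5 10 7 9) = [0, 6, 8, 2, 4, 3, 1, 9, 10, 5, 7] = (1 6)(2 8 10 7 9 5 3)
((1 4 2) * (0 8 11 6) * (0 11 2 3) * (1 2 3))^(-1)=(0 3 8)(1 4)(6 11)=[3, 4, 2, 8, 1, 5, 11, 7, 0, 9, 10, 6]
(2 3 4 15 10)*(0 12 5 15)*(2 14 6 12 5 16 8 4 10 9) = (0 5 15 9 2 3 10 14 6 12 16 8 4) = [5, 1, 3, 10, 0, 15, 12, 7, 4, 2, 14, 11, 16, 13, 6, 9, 8]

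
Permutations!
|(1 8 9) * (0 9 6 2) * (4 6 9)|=12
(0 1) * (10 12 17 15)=(0 1)(10 12 17 15)=[1, 0, 2, 3, 4, 5, 6, 7, 8, 9, 12, 11, 17, 13, 14, 10, 16, 15]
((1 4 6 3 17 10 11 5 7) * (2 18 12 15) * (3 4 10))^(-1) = (1 7 5 11 10)(2 15 12 18)(3 17)(4 6) = [0, 7, 15, 17, 6, 11, 4, 5, 8, 9, 1, 10, 18, 13, 14, 12, 16, 3, 2]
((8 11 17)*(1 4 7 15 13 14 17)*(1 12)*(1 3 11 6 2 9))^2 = (1 7 13 17 6 9 4 15 14 8 2)(3 12 11) = [0, 7, 1, 12, 15, 5, 9, 13, 2, 4, 10, 3, 11, 17, 8, 14, 16, 6]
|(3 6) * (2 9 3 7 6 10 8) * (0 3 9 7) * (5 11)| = 14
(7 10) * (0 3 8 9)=(0 3 8 9)(7 10)=[3, 1, 2, 8, 4, 5, 6, 10, 9, 0, 7]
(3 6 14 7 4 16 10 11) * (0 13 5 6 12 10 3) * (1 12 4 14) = [13, 12, 2, 4, 16, 6, 1, 14, 8, 9, 11, 0, 10, 5, 7, 15, 3] = (0 13 5 6 1 12 10 11)(3 4 16)(7 14)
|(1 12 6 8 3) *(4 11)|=|(1 12 6 8 3)(4 11)|=10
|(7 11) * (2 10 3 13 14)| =10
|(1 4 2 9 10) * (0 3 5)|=15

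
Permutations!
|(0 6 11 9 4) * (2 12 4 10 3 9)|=6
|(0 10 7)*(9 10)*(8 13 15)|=12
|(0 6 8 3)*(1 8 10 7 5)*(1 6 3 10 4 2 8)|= |(0 3)(2 8 10 7 5 6 4)|= 14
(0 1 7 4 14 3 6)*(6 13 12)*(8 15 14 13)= (0 1 7 4 13 12 6)(3 8 15 14)= [1, 7, 2, 8, 13, 5, 0, 4, 15, 9, 10, 11, 6, 12, 3, 14]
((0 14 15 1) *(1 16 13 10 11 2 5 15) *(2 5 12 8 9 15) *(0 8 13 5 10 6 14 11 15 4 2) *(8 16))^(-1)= (0 5 16 1 14 6 13 12 2 4 9 8 15 10 11)= [5, 14, 4, 3, 9, 16, 13, 7, 15, 8, 11, 0, 2, 12, 6, 10, 1]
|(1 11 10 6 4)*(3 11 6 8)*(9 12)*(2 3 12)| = 21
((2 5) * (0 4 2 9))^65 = [0, 1, 2, 3, 4, 5, 6, 7, 8, 9] = (9)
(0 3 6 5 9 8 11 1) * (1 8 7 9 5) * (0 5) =(0 3 6 1 5)(7 9)(8 11) =[3, 5, 2, 6, 4, 0, 1, 9, 11, 7, 10, 8]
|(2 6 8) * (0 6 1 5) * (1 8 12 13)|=|(0 6 12 13 1 5)(2 8)|=6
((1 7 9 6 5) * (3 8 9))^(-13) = (1 7 3 8 9 6 5) = [0, 7, 2, 8, 4, 1, 5, 3, 9, 6]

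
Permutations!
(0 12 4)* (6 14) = (0 12 4)(6 14) = [12, 1, 2, 3, 0, 5, 14, 7, 8, 9, 10, 11, 4, 13, 6]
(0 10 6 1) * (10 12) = (0 12 10 6 1) = [12, 0, 2, 3, 4, 5, 1, 7, 8, 9, 6, 11, 10]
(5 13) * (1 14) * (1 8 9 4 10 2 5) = (1 14 8 9 4 10 2 5 13) = [0, 14, 5, 3, 10, 13, 6, 7, 9, 4, 2, 11, 12, 1, 8]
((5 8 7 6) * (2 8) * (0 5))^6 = (8) = [0, 1, 2, 3, 4, 5, 6, 7, 8]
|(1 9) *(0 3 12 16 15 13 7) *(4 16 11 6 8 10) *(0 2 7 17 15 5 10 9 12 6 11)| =|(0 3 6 8 9 1 12)(2 7)(4 16 5 10)(13 17 15)| =84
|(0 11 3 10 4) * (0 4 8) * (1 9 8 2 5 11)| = 20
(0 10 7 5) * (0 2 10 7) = (0 7 5 2 10) = [7, 1, 10, 3, 4, 2, 6, 5, 8, 9, 0]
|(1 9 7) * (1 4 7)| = 2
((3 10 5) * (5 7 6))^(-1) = (3 5 6 7 10) = [0, 1, 2, 5, 4, 6, 7, 10, 8, 9, 3]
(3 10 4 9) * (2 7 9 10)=(2 7 9 3)(4 10)=[0, 1, 7, 2, 10, 5, 6, 9, 8, 3, 4]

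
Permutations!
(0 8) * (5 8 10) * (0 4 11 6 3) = [10, 1, 2, 0, 11, 8, 3, 7, 4, 9, 5, 6] = (0 10 5 8 4 11 6 3)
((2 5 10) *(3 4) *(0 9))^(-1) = [9, 1, 10, 4, 3, 2, 6, 7, 8, 0, 5] = (0 9)(2 10 5)(3 4)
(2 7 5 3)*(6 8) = (2 7 5 3)(6 8) = [0, 1, 7, 2, 4, 3, 8, 5, 6]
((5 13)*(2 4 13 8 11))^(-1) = (2 11 8 5 13 4) = [0, 1, 11, 3, 2, 13, 6, 7, 5, 9, 10, 8, 12, 4]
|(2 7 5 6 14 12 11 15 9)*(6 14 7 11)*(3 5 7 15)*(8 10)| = |(2 11 3 5 14 12 6 15 9)(8 10)| = 18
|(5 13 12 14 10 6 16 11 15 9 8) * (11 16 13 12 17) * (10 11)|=|(5 12 14 11 15 9 8)(6 13 17 10)|=28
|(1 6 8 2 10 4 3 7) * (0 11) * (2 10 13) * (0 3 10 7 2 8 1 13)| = |(0 11 3 2)(1 6)(4 10)(7 13 8)| = 12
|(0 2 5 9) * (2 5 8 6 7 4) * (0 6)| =|(0 5 9 6 7 4 2 8)| =8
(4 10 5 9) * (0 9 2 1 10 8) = (0 9 4 8)(1 10 5 2) = [9, 10, 1, 3, 8, 2, 6, 7, 0, 4, 5]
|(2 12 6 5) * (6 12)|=3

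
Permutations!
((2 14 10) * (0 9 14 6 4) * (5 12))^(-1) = [4, 1, 10, 3, 6, 12, 2, 7, 8, 0, 14, 11, 5, 13, 9] = (0 4 6 2 10 14 9)(5 12)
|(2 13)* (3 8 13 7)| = 5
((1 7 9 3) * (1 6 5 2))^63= (9)= [0, 1, 2, 3, 4, 5, 6, 7, 8, 9]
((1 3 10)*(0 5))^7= [5, 3, 2, 10, 4, 0, 6, 7, 8, 9, 1]= (0 5)(1 3 10)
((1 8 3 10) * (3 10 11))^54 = (11) = [0, 1, 2, 3, 4, 5, 6, 7, 8, 9, 10, 11]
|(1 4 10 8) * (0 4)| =5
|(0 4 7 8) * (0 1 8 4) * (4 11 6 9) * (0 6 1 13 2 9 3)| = |(0 6 3)(1 8 13 2 9 4 7 11)| = 24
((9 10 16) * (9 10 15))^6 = (16) = [0, 1, 2, 3, 4, 5, 6, 7, 8, 9, 10, 11, 12, 13, 14, 15, 16]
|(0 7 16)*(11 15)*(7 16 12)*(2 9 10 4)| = 4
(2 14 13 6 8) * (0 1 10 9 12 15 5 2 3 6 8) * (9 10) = (0 1 9 12 15 5 2 14 13 8 3 6) = [1, 9, 14, 6, 4, 2, 0, 7, 3, 12, 10, 11, 15, 8, 13, 5]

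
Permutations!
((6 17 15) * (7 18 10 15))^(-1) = (6 15 10 18 7 17) = [0, 1, 2, 3, 4, 5, 15, 17, 8, 9, 18, 11, 12, 13, 14, 10, 16, 6, 7]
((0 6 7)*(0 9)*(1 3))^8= (9)= [0, 1, 2, 3, 4, 5, 6, 7, 8, 9]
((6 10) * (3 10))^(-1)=(3 6 10)=[0, 1, 2, 6, 4, 5, 10, 7, 8, 9, 3]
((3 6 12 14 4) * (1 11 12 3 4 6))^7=(1 11 12 14 6 3)=[0, 11, 2, 1, 4, 5, 3, 7, 8, 9, 10, 12, 14, 13, 6]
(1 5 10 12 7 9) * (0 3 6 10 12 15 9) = (0 3 6 10 15 9 1 5 12 7) = [3, 5, 2, 6, 4, 12, 10, 0, 8, 1, 15, 11, 7, 13, 14, 9]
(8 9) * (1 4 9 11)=(1 4 9 8 11)=[0, 4, 2, 3, 9, 5, 6, 7, 11, 8, 10, 1]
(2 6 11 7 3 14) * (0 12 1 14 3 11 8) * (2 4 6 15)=(0 12 1 14 4 6 8)(2 15)(7 11)=[12, 14, 15, 3, 6, 5, 8, 11, 0, 9, 10, 7, 1, 13, 4, 2]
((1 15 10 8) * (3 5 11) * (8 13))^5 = (15)(3 11 5) = [0, 1, 2, 11, 4, 3, 6, 7, 8, 9, 10, 5, 12, 13, 14, 15]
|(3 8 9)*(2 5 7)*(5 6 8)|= 7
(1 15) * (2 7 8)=[0, 15, 7, 3, 4, 5, 6, 8, 2, 9, 10, 11, 12, 13, 14, 1]=(1 15)(2 7 8)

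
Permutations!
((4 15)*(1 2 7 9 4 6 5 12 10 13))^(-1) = (1 13 10 12 5 6 15 4 9 7 2) = [0, 13, 1, 3, 9, 6, 15, 2, 8, 7, 12, 11, 5, 10, 14, 4]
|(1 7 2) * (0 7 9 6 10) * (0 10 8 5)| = 8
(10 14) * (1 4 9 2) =(1 4 9 2)(10 14) =[0, 4, 1, 3, 9, 5, 6, 7, 8, 2, 14, 11, 12, 13, 10]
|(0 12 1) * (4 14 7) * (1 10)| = |(0 12 10 1)(4 14 7)| = 12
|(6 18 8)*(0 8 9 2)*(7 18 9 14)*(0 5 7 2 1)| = |(0 8 6 9 1)(2 5 7 18 14)| = 5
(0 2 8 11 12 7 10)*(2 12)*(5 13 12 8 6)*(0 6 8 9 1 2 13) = [9, 2, 8, 3, 4, 0, 5, 10, 11, 1, 6, 13, 7, 12] = (0 9 1 2 8 11 13 12 7 10 6 5)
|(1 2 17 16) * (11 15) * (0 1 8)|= |(0 1 2 17 16 8)(11 15)|= 6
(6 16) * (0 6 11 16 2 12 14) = (0 6 2 12 14)(11 16) = [6, 1, 12, 3, 4, 5, 2, 7, 8, 9, 10, 16, 14, 13, 0, 15, 11]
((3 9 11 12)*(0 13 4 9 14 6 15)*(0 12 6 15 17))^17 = [9, 1, 2, 14, 6, 5, 13, 7, 8, 17, 10, 0, 3, 11, 15, 12, 16, 4] = (0 9 17 4 6 13 11)(3 14 15 12)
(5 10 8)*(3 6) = (3 6)(5 10 8) = [0, 1, 2, 6, 4, 10, 3, 7, 5, 9, 8]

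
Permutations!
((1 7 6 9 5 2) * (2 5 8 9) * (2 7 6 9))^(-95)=(1 6 7 9 8 2)=[0, 6, 1, 3, 4, 5, 7, 9, 2, 8]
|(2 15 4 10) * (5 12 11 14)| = 4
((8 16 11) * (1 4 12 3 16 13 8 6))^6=(1 6 11 16 3 12 4)=[0, 6, 2, 12, 1, 5, 11, 7, 8, 9, 10, 16, 4, 13, 14, 15, 3]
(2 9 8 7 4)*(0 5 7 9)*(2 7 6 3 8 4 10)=(0 5 6 3 8 9 4 7 10 2)=[5, 1, 0, 8, 7, 6, 3, 10, 9, 4, 2]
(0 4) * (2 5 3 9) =[4, 1, 5, 9, 0, 3, 6, 7, 8, 2] =(0 4)(2 5 3 9)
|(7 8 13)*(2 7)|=|(2 7 8 13)|=4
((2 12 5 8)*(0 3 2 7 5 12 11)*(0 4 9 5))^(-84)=(12)(0 5 11)(2 7 9)(3 8 4)=[5, 1, 7, 8, 3, 11, 6, 9, 4, 2, 10, 0, 12]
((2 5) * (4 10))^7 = [0, 1, 5, 3, 10, 2, 6, 7, 8, 9, 4] = (2 5)(4 10)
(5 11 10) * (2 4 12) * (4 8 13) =(2 8 13 4 12)(5 11 10) =[0, 1, 8, 3, 12, 11, 6, 7, 13, 9, 5, 10, 2, 4]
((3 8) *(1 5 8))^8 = (8) = [0, 1, 2, 3, 4, 5, 6, 7, 8]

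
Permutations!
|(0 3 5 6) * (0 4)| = |(0 3 5 6 4)| = 5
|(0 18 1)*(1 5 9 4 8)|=|(0 18 5 9 4 8 1)|=7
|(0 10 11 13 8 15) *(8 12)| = |(0 10 11 13 12 8 15)| = 7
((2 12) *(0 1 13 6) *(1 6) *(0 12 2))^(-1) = (0 12 6)(1 13) = [12, 13, 2, 3, 4, 5, 0, 7, 8, 9, 10, 11, 6, 1]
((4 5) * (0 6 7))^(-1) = (0 7 6)(4 5) = [7, 1, 2, 3, 5, 4, 0, 6]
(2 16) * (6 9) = [0, 1, 16, 3, 4, 5, 9, 7, 8, 6, 10, 11, 12, 13, 14, 15, 2] = (2 16)(6 9)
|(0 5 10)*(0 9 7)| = 5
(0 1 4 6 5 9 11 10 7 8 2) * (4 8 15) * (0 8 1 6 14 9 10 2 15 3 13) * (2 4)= (0 6 5 10 7 3 13)(2 8 15)(4 14 9 11)= [6, 1, 8, 13, 14, 10, 5, 3, 15, 11, 7, 4, 12, 0, 9, 2]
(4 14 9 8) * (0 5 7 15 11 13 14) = (0 5 7 15 11 13 14 9 8 4) = [5, 1, 2, 3, 0, 7, 6, 15, 4, 8, 10, 13, 12, 14, 9, 11]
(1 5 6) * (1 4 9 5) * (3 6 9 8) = (3 6 4 8)(5 9) = [0, 1, 2, 6, 8, 9, 4, 7, 3, 5]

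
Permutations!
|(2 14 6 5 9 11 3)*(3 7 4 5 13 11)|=|(2 14 6 13 11 7 4 5 9 3)|=10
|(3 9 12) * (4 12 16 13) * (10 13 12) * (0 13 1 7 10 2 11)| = |(0 13 4 2 11)(1 7 10)(3 9 16 12)| = 60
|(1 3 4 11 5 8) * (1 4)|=4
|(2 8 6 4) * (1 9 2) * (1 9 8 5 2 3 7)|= |(1 8 6 4 9 3 7)(2 5)|= 14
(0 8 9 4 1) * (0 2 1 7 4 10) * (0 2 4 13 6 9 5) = (0 8 5)(1 4 7 13 6 9 10 2) = [8, 4, 1, 3, 7, 0, 9, 13, 5, 10, 2, 11, 12, 6]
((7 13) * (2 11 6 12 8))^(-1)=(2 8 12 6 11)(7 13)=[0, 1, 8, 3, 4, 5, 11, 13, 12, 9, 10, 2, 6, 7]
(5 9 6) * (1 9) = [0, 9, 2, 3, 4, 1, 5, 7, 8, 6] = (1 9 6 5)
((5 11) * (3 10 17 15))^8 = [0, 1, 2, 3, 4, 5, 6, 7, 8, 9, 10, 11, 12, 13, 14, 15, 16, 17] = (17)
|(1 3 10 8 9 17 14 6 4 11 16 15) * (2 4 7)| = 14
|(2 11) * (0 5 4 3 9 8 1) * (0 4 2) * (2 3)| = |(0 5 3 9 8 1 4 2 11)| = 9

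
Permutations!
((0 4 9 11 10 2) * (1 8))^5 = (0 2 10 11 9 4)(1 8) = [2, 8, 10, 3, 0, 5, 6, 7, 1, 4, 11, 9]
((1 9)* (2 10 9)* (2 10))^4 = (1 10 9) = [0, 10, 2, 3, 4, 5, 6, 7, 8, 1, 9]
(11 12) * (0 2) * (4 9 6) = (0 2)(4 9 6)(11 12) = [2, 1, 0, 3, 9, 5, 4, 7, 8, 6, 10, 12, 11]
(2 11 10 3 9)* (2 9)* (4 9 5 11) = (2 4 9 5 11 10 3) = [0, 1, 4, 2, 9, 11, 6, 7, 8, 5, 3, 10]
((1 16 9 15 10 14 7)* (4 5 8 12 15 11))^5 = [0, 5, 2, 3, 10, 14, 6, 4, 7, 12, 9, 15, 1, 13, 11, 16, 8] = (1 5 14 11 15 16 8 7 4 10 9 12)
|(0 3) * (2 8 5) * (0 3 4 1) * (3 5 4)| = |(0 3 5 2 8 4 1)| = 7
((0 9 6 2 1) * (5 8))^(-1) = (0 1 2 6 9)(5 8) = [1, 2, 6, 3, 4, 8, 9, 7, 5, 0]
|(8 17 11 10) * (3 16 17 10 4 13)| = |(3 16 17 11 4 13)(8 10)| = 6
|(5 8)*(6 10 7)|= 6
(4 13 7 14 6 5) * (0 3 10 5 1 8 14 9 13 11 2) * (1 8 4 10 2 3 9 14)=(0 9 13 7 14 6 8 1 4 11 3 2)(5 10)=[9, 4, 0, 2, 11, 10, 8, 14, 1, 13, 5, 3, 12, 7, 6]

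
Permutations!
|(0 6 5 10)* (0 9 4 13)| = 7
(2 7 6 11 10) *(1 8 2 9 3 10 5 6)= (1 8 2 7)(3 10 9)(5 6 11)= [0, 8, 7, 10, 4, 6, 11, 1, 2, 3, 9, 5]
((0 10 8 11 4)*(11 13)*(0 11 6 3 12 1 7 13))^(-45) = (1 6)(3 7)(4 11)(12 13) = [0, 6, 2, 7, 11, 5, 1, 3, 8, 9, 10, 4, 13, 12]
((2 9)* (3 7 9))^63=[0, 1, 9, 2, 4, 5, 6, 3, 8, 7]=(2 9 7 3)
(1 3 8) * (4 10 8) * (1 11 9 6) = (1 3 4 10 8 11 9 6) = [0, 3, 2, 4, 10, 5, 1, 7, 11, 6, 8, 9]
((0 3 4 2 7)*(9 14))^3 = (0 2 3 7 4)(9 14) = [2, 1, 3, 7, 0, 5, 6, 4, 8, 14, 10, 11, 12, 13, 9]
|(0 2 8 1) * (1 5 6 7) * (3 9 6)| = |(0 2 8 5 3 9 6 7 1)| = 9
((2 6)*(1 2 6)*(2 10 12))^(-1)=(1 2 12 10)=[0, 2, 12, 3, 4, 5, 6, 7, 8, 9, 1, 11, 10]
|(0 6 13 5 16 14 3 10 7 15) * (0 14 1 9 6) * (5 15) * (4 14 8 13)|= 30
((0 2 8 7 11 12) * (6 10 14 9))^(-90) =[0, 1, 2, 3, 4, 5, 14, 7, 8, 10, 9, 11, 12, 13, 6] =(6 14)(9 10)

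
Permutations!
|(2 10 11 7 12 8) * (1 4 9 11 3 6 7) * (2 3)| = |(1 4 9 11)(2 10)(3 6 7 12 8)| = 20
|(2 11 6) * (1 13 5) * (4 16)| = |(1 13 5)(2 11 6)(4 16)| = 6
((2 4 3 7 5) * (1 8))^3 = (1 8)(2 7 4 5 3) = [0, 8, 7, 2, 5, 3, 6, 4, 1]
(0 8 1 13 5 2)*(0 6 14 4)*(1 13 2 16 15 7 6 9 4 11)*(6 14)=(0 8 13 5 16 15 7 14 11 1 2 9 4)=[8, 2, 9, 3, 0, 16, 6, 14, 13, 4, 10, 1, 12, 5, 11, 7, 15]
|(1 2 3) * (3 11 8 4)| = |(1 2 11 8 4 3)| = 6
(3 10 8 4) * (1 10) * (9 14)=(1 10 8 4 3)(9 14)=[0, 10, 2, 1, 3, 5, 6, 7, 4, 14, 8, 11, 12, 13, 9]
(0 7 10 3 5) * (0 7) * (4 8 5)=(3 4 8 5 7 10)=[0, 1, 2, 4, 8, 7, 6, 10, 5, 9, 3]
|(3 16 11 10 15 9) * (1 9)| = 7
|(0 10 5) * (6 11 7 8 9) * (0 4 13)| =|(0 10 5 4 13)(6 11 7 8 9)| =5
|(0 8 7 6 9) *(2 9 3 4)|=|(0 8 7 6 3 4 2 9)|=8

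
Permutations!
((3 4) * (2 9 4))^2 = [0, 1, 4, 9, 2, 5, 6, 7, 8, 3] = (2 4)(3 9)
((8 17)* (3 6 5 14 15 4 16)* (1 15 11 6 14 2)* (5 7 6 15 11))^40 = [0, 16, 4, 1, 5, 15, 6, 7, 8, 9, 10, 3, 12, 13, 11, 14, 2, 17] = (17)(1 16 2 4 5 15 14 11 3)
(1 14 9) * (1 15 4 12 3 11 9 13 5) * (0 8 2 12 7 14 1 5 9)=(0 8 2 12 3 11)(4 7 14 13 9 15)=[8, 1, 12, 11, 7, 5, 6, 14, 2, 15, 10, 0, 3, 9, 13, 4]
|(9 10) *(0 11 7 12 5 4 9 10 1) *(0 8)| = 9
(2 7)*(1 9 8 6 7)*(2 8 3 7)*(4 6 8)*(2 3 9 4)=(9)(1 4 6 3 7 2)=[0, 4, 1, 7, 6, 5, 3, 2, 8, 9]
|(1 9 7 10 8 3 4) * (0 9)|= |(0 9 7 10 8 3 4 1)|= 8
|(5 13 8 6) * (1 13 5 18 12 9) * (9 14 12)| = |(1 13 8 6 18 9)(12 14)| = 6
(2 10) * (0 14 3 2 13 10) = (0 14 3 2)(10 13) = [14, 1, 0, 2, 4, 5, 6, 7, 8, 9, 13, 11, 12, 10, 3]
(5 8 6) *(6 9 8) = [0, 1, 2, 3, 4, 6, 5, 7, 9, 8] = (5 6)(8 9)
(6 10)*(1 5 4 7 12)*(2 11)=(1 5 4 7 12)(2 11)(6 10)=[0, 5, 11, 3, 7, 4, 10, 12, 8, 9, 6, 2, 1]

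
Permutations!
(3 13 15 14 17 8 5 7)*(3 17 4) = (3 13 15 14 4)(5 7 17 8) = [0, 1, 2, 13, 3, 7, 6, 17, 5, 9, 10, 11, 12, 15, 4, 14, 16, 8]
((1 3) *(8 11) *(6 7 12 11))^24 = (6 8 11 12 7) = [0, 1, 2, 3, 4, 5, 8, 6, 11, 9, 10, 12, 7]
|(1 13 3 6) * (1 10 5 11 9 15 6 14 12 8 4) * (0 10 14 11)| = |(0 10 5)(1 13 3 11 9 15 6 14 12 8 4)| = 33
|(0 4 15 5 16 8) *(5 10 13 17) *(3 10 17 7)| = 28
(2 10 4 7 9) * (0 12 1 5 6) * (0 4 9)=(0 12 1 5 6 4 7)(2 10 9)=[12, 5, 10, 3, 7, 6, 4, 0, 8, 2, 9, 11, 1]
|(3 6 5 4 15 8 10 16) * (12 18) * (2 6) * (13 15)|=|(2 6 5 4 13 15 8 10 16 3)(12 18)|=10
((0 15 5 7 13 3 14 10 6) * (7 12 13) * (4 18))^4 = (18)(0 13 6 12 10 5 14 15 3) = [13, 1, 2, 0, 4, 14, 12, 7, 8, 9, 5, 11, 10, 6, 15, 3, 16, 17, 18]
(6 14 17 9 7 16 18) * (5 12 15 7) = [0, 1, 2, 3, 4, 12, 14, 16, 8, 5, 10, 11, 15, 13, 17, 7, 18, 9, 6] = (5 12 15 7 16 18 6 14 17 9)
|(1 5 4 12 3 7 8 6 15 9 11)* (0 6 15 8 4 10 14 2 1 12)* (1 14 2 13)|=30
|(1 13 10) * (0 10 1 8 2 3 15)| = |(0 10 8 2 3 15)(1 13)| = 6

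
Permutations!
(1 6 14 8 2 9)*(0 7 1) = [7, 6, 9, 3, 4, 5, 14, 1, 2, 0, 10, 11, 12, 13, 8] = (0 7 1 6 14 8 2 9)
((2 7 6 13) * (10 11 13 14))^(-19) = (2 6 10 13 7 14 11) = [0, 1, 6, 3, 4, 5, 10, 14, 8, 9, 13, 2, 12, 7, 11]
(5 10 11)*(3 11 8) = (3 11 5 10 8) = [0, 1, 2, 11, 4, 10, 6, 7, 3, 9, 8, 5]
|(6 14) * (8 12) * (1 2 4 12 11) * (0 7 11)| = |(0 7 11 1 2 4 12 8)(6 14)| = 8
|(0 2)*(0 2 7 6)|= 3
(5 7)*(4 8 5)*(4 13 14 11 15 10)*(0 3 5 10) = (0 3 5 7 13 14 11 15)(4 8 10) = [3, 1, 2, 5, 8, 7, 6, 13, 10, 9, 4, 15, 12, 14, 11, 0]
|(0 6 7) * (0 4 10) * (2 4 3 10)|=|(0 6 7 3 10)(2 4)|=10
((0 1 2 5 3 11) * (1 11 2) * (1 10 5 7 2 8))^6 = (11)(1 10 5 3 8) = [0, 10, 2, 8, 4, 3, 6, 7, 1, 9, 5, 11]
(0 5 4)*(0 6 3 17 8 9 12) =[5, 1, 2, 17, 6, 4, 3, 7, 9, 12, 10, 11, 0, 13, 14, 15, 16, 8] =(0 5 4 6 3 17 8 9 12)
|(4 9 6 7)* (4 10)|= 5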